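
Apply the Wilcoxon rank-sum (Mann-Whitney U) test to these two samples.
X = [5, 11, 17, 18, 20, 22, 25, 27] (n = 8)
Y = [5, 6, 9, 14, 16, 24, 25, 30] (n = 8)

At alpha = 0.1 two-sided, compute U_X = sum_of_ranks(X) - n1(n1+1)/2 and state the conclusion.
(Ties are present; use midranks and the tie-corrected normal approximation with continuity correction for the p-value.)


Step 1: Combine and sort all 16 observations; assign midranks.
sorted (value, group): (5,X), (5,Y), (6,Y), (9,Y), (11,X), (14,Y), (16,Y), (17,X), (18,X), (20,X), (22,X), (24,Y), (25,X), (25,Y), (27,X), (30,Y)
ranks: 5->1.5, 5->1.5, 6->3, 9->4, 11->5, 14->6, 16->7, 17->8, 18->9, 20->10, 22->11, 24->12, 25->13.5, 25->13.5, 27->15, 30->16
Step 2: Rank sum for X: R1 = 1.5 + 5 + 8 + 9 + 10 + 11 + 13.5 + 15 = 73.
Step 3: U_X = R1 - n1(n1+1)/2 = 73 - 8*9/2 = 73 - 36 = 37.
       U_Y = n1*n2 - U_X = 64 - 37 = 27.
Step 4: Ties are present, so use the tie-corrected normal approximation (with continuity correction) for the p-value.
Step 5: p-value = 0.636006; compare to alpha = 0.1. fail to reject H0.

U_X = 37, p = 0.636006, fail to reject H0 at alpha = 0.1.


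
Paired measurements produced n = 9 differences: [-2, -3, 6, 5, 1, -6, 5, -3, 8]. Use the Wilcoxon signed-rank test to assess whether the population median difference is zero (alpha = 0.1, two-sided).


Step 1: Drop any zero differences (none here) and take |d_i|.
|d| = [2, 3, 6, 5, 1, 6, 5, 3, 8]
Step 2: Midrank |d_i| (ties get averaged ranks).
ranks: |2|->2, |3|->3.5, |6|->7.5, |5|->5.5, |1|->1, |6|->7.5, |5|->5.5, |3|->3.5, |8|->9
Step 3: Attach original signs; sum ranks with positive sign and with negative sign.
W+ = 7.5 + 5.5 + 1 + 5.5 + 9 = 28.5
W- = 2 + 3.5 + 7.5 + 3.5 = 16.5
(Check: W+ + W- = 45 should equal n(n+1)/2 = 45.)
Step 4: Test statistic W = min(W+, W-) = 16.5.
Step 5: Ties in |d|, so use the tie-corrected normal approximation.
        E[W] = n(n+1)/4 = 9*10/4 = 22.5.
        Tie groups: |d|=3 (t=2), |d|=5 (t=2), |d|=6 (t=2); sum(t^3 - t) = 18.
        Var[W] = n(n+1)(2n+1)/24 - sum(t^3-t)/48 = 1710/24 - 18/48 = 70.875.
        z = (W - E[W]) / sqrt(Var[W]) = (16.5 - 22.5) / 8.4187 = -0.7127.
        Two-sided p = 2*Phi(z) = 0.476033.
Step 6: alpha = 0.1. fail to reject H0.

W+ = 28.5, W- = 16.5, W = min = 16.5, p = 0.476033, fail to reject H0.


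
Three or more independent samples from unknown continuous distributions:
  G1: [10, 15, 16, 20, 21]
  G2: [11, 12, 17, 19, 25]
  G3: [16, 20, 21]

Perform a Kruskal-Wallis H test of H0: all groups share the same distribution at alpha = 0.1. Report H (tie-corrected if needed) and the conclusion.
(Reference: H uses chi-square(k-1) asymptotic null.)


Step 1: Combine all N = 13 observations and assign midranks.
sorted (value, group, rank): (10,G1,1), (11,G2,2), (12,G2,3), (15,G1,4), (16,G1,5.5), (16,G3,5.5), (17,G2,7), (19,G2,8), (20,G1,9.5), (20,G3,9.5), (21,G1,11.5), (21,G3,11.5), (25,G2,13)
Step 2: Sum ranks within each group.
R_1 = 31.5 (n_1 = 5)
R_2 = 33 (n_2 = 5)
R_3 = 26.5 (n_3 = 3)
Step 3: H = 12/(N(N+1)) * sum(R_i^2/n_i) - 3(N+1)
     = 12/(13*14) * (31.5^2/5 + 33^2/5 + 26.5^2/3) - 3*14
     = 0.065934 * 650.333 - 42
     = 0.879121.
Step 4: Ties present; correction factor C = 1 - 18/(13^3 - 13) = 0.991758. Corrected H = 0.879121 / 0.991758 = 0.886427.
Step 5: Under H0, H ~ chi^2(2); p-value = 0.641970.
Step 6: alpha = 0.1. fail to reject H0.

H = 0.8864, df = 2, p = 0.641970, fail to reject H0.


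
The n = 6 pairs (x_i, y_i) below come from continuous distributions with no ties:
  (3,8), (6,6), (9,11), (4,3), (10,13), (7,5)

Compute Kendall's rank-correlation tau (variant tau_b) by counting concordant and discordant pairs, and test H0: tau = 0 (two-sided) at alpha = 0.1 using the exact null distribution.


Step 1: Enumerate the 15 unordered pairs (i,j) with i<j and classify each by sign(x_j-x_i) * sign(y_j-y_i).
  (1,2):dx=+3,dy=-2->D; (1,3):dx=+6,dy=+3->C; (1,4):dx=+1,dy=-5->D; (1,5):dx=+7,dy=+5->C
  (1,6):dx=+4,dy=-3->D; (2,3):dx=+3,dy=+5->C; (2,4):dx=-2,dy=-3->C; (2,5):dx=+4,dy=+7->C
  (2,6):dx=+1,dy=-1->D; (3,4):dx=-5,dy=-8->C; (3,5):dx=+1,dy=+2->C; (3,6):dx=-2,dy=-6->C
  (4,5):dx=+6,dy=+10->C; (4,6):dx=+3,dy=+2->C; (5,6):dx=-3,dy=-8->C
Step 2: C = 11, D = 4, total pairs = 15.
Step 3: tau = (C - D)/(n(n-1)/2) = (11 - 4)/15 = 0.466667.
Step 4: Exact two-sided p-value (enumerate n! = 720 permutations of y under H0): p = 0.272222.
Step 5: alpha = 0.1. fail to reject H0.

tau_b = 0.4667 (C=11, D=4), p = 0.272222, fail to reject H0.


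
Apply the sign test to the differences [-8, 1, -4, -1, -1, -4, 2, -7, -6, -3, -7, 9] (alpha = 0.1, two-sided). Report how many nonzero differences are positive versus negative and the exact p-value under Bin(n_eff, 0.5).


Step 1: Discard zero differences. Original n = 12; n_eff = number of nonzero differences = 12.
Nonzero differences (with sign): -8, +1, -4, -1, -1, -4, +2, -7, -6, -3, -7, +9
Step 2: Count signs: positive = 3, negative = 9.
Step 3: Under H0: P(positive) = 0.5, so the number of positives S ~ Bin(12, 0.5).
Step 4: Two-sided exact p-value = sum of Bin(12,0.5) probabilities at or below the observed probability = 0.145996.
Step 5: alpha = 0.1. fail to reject H0.

n_eff = 12, pos = 3, neg = 9, p = 0.145996, fail to reject H0.


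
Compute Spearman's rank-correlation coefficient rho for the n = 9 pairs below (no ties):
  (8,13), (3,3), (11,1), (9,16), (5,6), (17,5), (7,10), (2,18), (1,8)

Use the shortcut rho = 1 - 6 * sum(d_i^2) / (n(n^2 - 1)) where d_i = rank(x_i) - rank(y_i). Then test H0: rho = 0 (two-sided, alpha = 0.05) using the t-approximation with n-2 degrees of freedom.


Step 1: Rank x and y separately (midranks; no ties here).
rank(x): 8->6, 3->3, 11->8, 9->7, 5->4, 17->9, 7->5, 2->2, 1->1
rank(y): 13->7, 3->2, 1->1, 16->8, 6->4, 5->3, 10->6, 18->9, 8->5
Step 2: d_i = R_x(i) - R_y(i); compute d_i^2.
  (6-7)^2=1, (3-2)^2=1, (8-1)^2=49, (7-8)^2=1, (4-4)^2=0, (9-3)^2=36, (5-6)^2=1, (2-9)^2=49, (1-5)^2=16
sum(d^2) = 154.
Step 3: rho = 1 - 6*154 / (9*(9^2 - 1)) = 1 - 924/720 = -0.283333.
Step 4: Under H0, t = rho * sqrt((n-2)/(1-rho^2)) = -0.7817 ~ t(7).
Step 5: Two-sided p-value from the t-distribution with 7 df = 0.460030.
Step 6: alpha = 0.05. fail to reject H0.

rho = -0.2833, p = 0.460030, fail to reject H0 at alpha = 0.05.


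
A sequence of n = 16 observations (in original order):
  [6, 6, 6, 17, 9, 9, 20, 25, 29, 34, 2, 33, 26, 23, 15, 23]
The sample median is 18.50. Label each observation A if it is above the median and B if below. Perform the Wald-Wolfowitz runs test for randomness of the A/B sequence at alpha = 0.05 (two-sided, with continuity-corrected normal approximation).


Step 1: Compute median = 18.50; label A = above, B = below.
Labels in order: BBBBBBAAAABAAABA  (n_A = 8, n_B = 8)
Step 2: Count runs R = 6.
Step 3: Under H0 (random ordering), E[R] = 2*n_A*n_B/(n_A+n_B) + 1 = 2*8*8/16 + 1 = 9.0000.
        Var[R] = 2*n_A*n_B*(2*n_A*n_B - n_A - n_B) / ((n_A+n_B)^2 * (n_A+n_B-1)) = 14336/3840 = 3.7333.
        SD[R] = 1.9322.
Step 4: Continuity-corrected z = (R + 0.5 - E[R]) / SD[R] = (6 + 0.5 - 9.0000) / 1.9322 = -1.2939.
Step 5: Two-sided p-value via normal approximation = 2*(1 - Phi(|z|)) = 0.195709.
Step 6: alpha = 0.05. fail to reject H0.

R = 6, z = -1.2939, p = 0.195709, fail to reject H0.


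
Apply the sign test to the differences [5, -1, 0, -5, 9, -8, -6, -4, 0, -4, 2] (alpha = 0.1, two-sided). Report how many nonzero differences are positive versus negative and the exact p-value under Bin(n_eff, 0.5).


Step 1: Discard zero differences. Original n = 11; n_eff = number of nonzero differences = 9.
Nonzero differences (with sign): +5, -1, -5, +9, -8, -6, -4, -4, +2
Step 2: Count signs: positive = 3, negative = 6.
Step 3: Under H0: P(positive) = 0.5, so the number of positives S ~ Bin(9, 0.5).
Step 4: Two-sided exact p-value = sum of Bin(9,0.5) probabilities at or below the observed probability = 0.507812.
Step 5: alpha = 0.1. fail to reject H0.

n_eff = 9, pos = 3, neg = 6, p = 0.507812, fail to reject H0.


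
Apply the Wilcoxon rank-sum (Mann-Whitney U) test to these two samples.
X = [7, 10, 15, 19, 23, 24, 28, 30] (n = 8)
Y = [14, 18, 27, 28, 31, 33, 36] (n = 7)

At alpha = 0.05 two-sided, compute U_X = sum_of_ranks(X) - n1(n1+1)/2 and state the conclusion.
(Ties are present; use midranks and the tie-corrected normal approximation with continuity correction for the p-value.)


Step 1: Combine and sort all 15 observations; assign midranks.
sorted (value, group): (7,X), (10,X), (14,Y), (15,X), (18,Y), (19,X), (23,X), (24,X), (27,Y), (28,X), (28,Y), (30,X), (31,Y), (33,Y), (36,Y)
ranks: 7->1, 10->2, 14->3, 15->4, 18->5, 19->6, 23->7, 24->8, 27->9, 28->10.5, 28->10.5, 30->12, 31->13, 33->14, 36->15
Step 2: Rank sum for X: R1 = 1 + 2 + 4 + 6 + 7 + 8 + 10.5 + 12 = 50.5.
Step 3: U_X = R1 - n1(n1+1)/2 = 50.5 - 8*9/2 = 50.5 - 36 = 14.5.
       U_Y = n1*n2 - U_X = 56 - 14.5 = 41.5.
Step 4: Ties are present, so use the tie-corrected normal approximation (with continuity correction) for the p-value.
Step 5: p-value = 0.132118; compare to alpha = 0.05. fail to reject H0.

U_X = 14.5, p = 0.132118, fail to reject H0 at alpha = 0.05.


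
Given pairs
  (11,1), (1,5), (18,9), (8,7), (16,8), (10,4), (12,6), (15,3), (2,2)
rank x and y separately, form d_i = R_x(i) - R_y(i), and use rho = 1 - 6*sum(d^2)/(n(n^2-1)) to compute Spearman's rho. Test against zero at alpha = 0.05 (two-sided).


Step 1: Rank x and y separately (midranks; no ties here).
rank(x): 11->5, 1->1, 18->9, 8->3, 16->8, 10->4, 12->6, 15->7, 2->2
rank(y): 1->1, 5->5, 9->9, 7->7, 8->8, 4->4, 6->6, 3->3, 2->2
Step 2: d_i = R_x(i) - R_y(i); compute d_i^2.
  (5-1)^2=16, (1-5)^2=16, (9-9)^2=0, (3-7)^2=16, (8-8)^2=0, (4-4)^2=0, (6-6)^2=0, (7-3)^2=16, (2-2)^2=0
sum(d^2) = 64.
Step 3: rho = 1 - 6*64 / (9*(9^2 - 1)) = 1 - 384/720 = 0.466667.
Step 4: Under H0, t = rho * sqrt((n-2)/(1-rho^2)) = 1.3960 ~ t(7).
Step 5: Two-sided p-value from the t-distribution with 7 df = 0.205386.
Step 6: alpha = 0.05. fail to reject H0.

rho = 0.4667, p = 0.205386, fail to reject H0 at alpha = 0.05.


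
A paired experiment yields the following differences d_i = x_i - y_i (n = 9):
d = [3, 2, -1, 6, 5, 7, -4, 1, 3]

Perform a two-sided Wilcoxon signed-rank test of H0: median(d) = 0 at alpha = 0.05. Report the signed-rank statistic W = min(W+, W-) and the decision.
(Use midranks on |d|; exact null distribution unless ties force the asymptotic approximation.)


Step 1: Drop any zero differences (none here) and take |d_i|.
|d| = [3, 2, 1, 6, 5, 7, 4, 1, 3]
Step 2: Midrank |d_i| (ties get averaged ranks).
ranks: |3|->4.5, |2|->3, |1|->1.5, |6|->8, |5|->7, |7|->9, |4|->6, |1|->1.5, |3|->4.5
Step 3: Attach original signs; sum ranks with positive sign and with negative sign.
W+ = 4.5 + 3 + 8 + 7 + 9 + 1.5 + 4.5 = 37.5
W- = 1.5 + 6 = 7.5
(Check: W+ + W- = 45 should equal n(n+1)/2 = 45.)
Step 4: Test statistic W = min(W+, W-) = 7.5.
Step 5: Ties in |d|, so use the tie-corrected normal approximation.
        E[W] = n(n+1)/4 = 9*10/4 = 22.5.
        Tie groups: |d|=1 (t=2), |d|=3 (t=2); sum(t^3 - t) = 12.
        Var[W] = n(n+1)(2n+1)/24 - sum(t^3-t)/48 = 1710/24 - 12/48 = 71.
        z = (W - E[W]) / sqrt(Var[W]) = (7.5 - 22.5) / 8.4261 = -1.7802.
        Two-sided p = 2*Phi(z) = 0.075048.
Step 6: alpha = 0.05. fail to reject H0.

W+ = 37.5, W- = 7.5, W = min = 7.5, p = 0.075048, fail to reject H0.


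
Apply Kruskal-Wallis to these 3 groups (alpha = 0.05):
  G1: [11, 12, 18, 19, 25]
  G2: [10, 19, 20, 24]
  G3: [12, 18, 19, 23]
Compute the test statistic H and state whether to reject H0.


Step 1: Combine all N = 13 observations and assign midranks.
sorted (value, group, rank): (10,G2,1), (11,G1,2), (12,G1,3.5), (12,G3,3.5), (18,G1,5.5), (18,G3,5.5), (19,G1,8), (19,G2,8), (19,G3,8), (20,G2,10), (23,G3,11), (24,G2,12), (25,G1,13)
Step 2: Sum ranks within each group.
R_1 = 32 (n_1 = 5)
R_2 = 31 (n_2 = 4)
R_3 = 28 (n_3 = 4)
Step 3: H = 12/(N(N+1)) * sum(R_i^2/n_i) - 3(N+1)
     = 12/(13*14) * (32^2/5 + 31^2/4 + 28^2/4) - 3*14
     = 0.065934 * 641.05 - 42
     = 0.267033.
Step 4: Ties present; correction factor C = 1 - 36/(13^3 - 13) = 0.983516. Corrected H = 0.267033 / 0.983516 = 0.271508.
Step 5: Under H0, H ~ chi^2(2); p-value = 0.873057.
Step 6: alpha = 0.05. fail to reject H0.

H = 0.2715, df = 2, p = 0.873057, fail to reject H0.


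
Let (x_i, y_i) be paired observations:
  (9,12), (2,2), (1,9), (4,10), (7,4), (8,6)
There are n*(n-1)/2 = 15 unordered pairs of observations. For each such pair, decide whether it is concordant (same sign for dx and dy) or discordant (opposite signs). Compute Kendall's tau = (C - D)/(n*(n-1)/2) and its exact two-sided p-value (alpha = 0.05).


Step 1: Enumerate the 15 unordered pairs (i,j) with i<j and classify each by sign(x_j-x_i) * sign(y_j-y_i).
  (1,2):dx=-7,dy=-10->C; (1,3):dx=-8,dy=-3->C; (1,4):dx=-5,dy=-2->C; (1,5):dx=-2,dy=-8->C
  (1,6):dx=-1,dy=-6->C; (2,3):dx=-1,dy=+7->D; (2,4):dx=+2,dy=+8->C; (2,5):dx=+5,dy=+2->C
  (2,6):dx=+6,dy=+4->C; (3,4):dx=+3,dy=+1->C; (3,5):dx=+6,dy=-5->D; (3,6):dx=+7,dy=-3->D
  (4,5):dx=+3,dy=-6->D; (4,6):dx=+4,dy=-4->D; (5,6):dx=+1,dy=+2->C
Step 2: C = 10, D = 5, total pairs = 15.
Step 3: tau = (C - D)/(n(n-1)/2) = (10 - 5)/15 = 0.333333.
Step 4: Exact two-sided p-value (enumerate n! = 720 permutations of y under H0): p = 0.469444.
Step 5: alpha = 0.05. fail to reject H0.

tau_b = 0.3333 (C=10, D=5), p = 0.469444, fail to reject H0.


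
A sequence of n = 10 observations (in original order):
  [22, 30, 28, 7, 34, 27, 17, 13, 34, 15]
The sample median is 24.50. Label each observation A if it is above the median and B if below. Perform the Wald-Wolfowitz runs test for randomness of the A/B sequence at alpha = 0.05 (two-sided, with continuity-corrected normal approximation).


Step 1: Compute median = 24.50; label A = above, B = below.
Labels in order: BAABAABBAB  (n_A = 5, n_B = 5)
Step 2: Count runs R = 7.
Step 3: Under H0 (random ordering), E[R] = 2*n_A*n_B/(n_A+n_B) + 1 = 2*5*5/10 + 1 = 6.0000.
        Var[R] = 2*n_A*n_B*(2*n_A*n_B - n_A - n_B) / ((n_A+n_B)^2 * (n_A+n_B-1)) = 2000/900 = 2.2222.
        SD[R] = 1.4907.
Step 4: Continuity-corrected z = (R - 0.5 - E[R]) / SD[R] = (7 - 0.5 - 6.0000) / 1.4907 = 0.3354.
Step 5: Two-sided p-value via normal approximation = 2*(1 - Phi(|z|)) = 0.737316.
Step 6: alpha = 0.05. fail to reject H0.

R = 7, z = 0.3354, p = 0.737316, fail to reject H0.


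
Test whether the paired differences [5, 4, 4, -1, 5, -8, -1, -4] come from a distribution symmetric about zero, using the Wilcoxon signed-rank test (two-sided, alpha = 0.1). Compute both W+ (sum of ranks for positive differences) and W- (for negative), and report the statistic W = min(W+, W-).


Step 1: Drop any zero differences (none here) and take |d_i|.
|d| = [5, 4, 4, 1, 5, 8, 1, 4]
Step 2: Midrank |d_i| (ties get averaged ranks).
ranks: |5|->6.5, |4|->4, |4|->4, |1|->1.5, |5|->6.5, |8|->8, |1|->1.5, |4|->4
Step 3: Attach original signs; sum ranks with positive sign and with negative sign.
W+ = 6.5 + 4 + 4 + 6.5 = 21
W- = 1.5 + 8 + 1.5 + 4 = 15
(Check: W+ + W- = 36 should equal n(n+1)/2 = 36.)
Step 4: Test statistic W = min(W+, W-) = 15.
Step 5: Ties in |d|, so use the tie-corrected normal approximation.
        E[W] = n(n+1)/4 = 8*9/4 = 18.
        Tie groups: |d|=1 (t=2), |d|=4 (t=3), |d|=5 (t=2); sum(t^3 - t) = 36.
        Var[W] = n(n+1)(2n+1)/24 - sum(t^3-t)/48 = 1224/24 - 36/48 = 50.25.
        z = (W - E[W]) / sqrt(Var[W]) = (15 - 18) / 7.0887 = -0.4232.
        Two-sided p = 2*Phi(z) = 0.672144.
Step 6: alpha = 0.1. fail to reject H0.

W+ = 21, W- = 15, W = min = 15, p = 0.672144, fail to reject H0.


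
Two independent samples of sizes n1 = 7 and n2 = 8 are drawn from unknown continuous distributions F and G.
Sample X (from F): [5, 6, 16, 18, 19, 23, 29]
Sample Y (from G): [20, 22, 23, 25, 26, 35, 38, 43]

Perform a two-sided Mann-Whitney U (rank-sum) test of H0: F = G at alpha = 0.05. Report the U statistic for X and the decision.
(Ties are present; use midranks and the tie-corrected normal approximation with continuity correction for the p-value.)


Step 1: Combine and sort all 15 observations; assign midranks.
sorted (value, group): (5,X), (6,X), (16,X), (18,X), (19,X), (20,Y), (22,Y), (23,X), (23,Y), (25,Y), (26,Y), (29,X), (35,Y), (38,Y), (43,Y)
ranks: 5->1, 6->2, 16->3, 18->4, 19->5, 20->6, 22->7, 23->8.5, 23->8.5, 25->10, 26->11, 29->12, 35->13, 38->14, 43->15
Step 2: Rank sum for X: R1 = 1 + 2 + 3 + 4 + 5 + 8.5 + 12 = 35.5.
Step 3: U_X = R1 - n1(n1+1)/2 = 35.5 - 7*8/2 = 35.5 - 28 = 7.5.
       U_Y = n1*n2 - U_X = 56 - 7.5 = 48.5.
Step 4: Ties are present, so use the tie-corrected normal approximation (with continuity correction) for the p-value.
Step 5: p-value = 0.020524; compare to alpha = 0.05. reject H0.

U_X = 7.5, p = 0.020524, reject H0 at alpha = 0.05.


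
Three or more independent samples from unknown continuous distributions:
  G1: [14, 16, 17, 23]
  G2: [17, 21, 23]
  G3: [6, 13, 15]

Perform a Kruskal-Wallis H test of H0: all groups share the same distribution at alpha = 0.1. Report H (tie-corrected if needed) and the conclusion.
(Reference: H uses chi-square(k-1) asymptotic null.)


Step 1: Combine all N = 10 observations and assign midranks.
sorted (value, group, rank): (6,G3,1), (13,G3,2), (14,G1,3), (15,G3,4), (16,G1,5), (17,G1,6.5), (17,G2,6.5), (21,G2,8), (23,G1,9.5), (23,G2,9.5)
Step 2: Sum ranks within each group.
R_1 = 24 (n_1 = 4)
R_2 = 24 (n_2 = 3)
R_3 = 7 (n_3 = 3)
Step 3: H = 12/(N(N+1)) * sum(R_i^2/n_i) - 3(N+1)
     = 12/(10*11) * (24^2/4 + 24^2/3 + 7^2/3) - 3*11
     = 0.109091 * 352.333 - 33
     = 5.436364.
Step 4: Ties present; correction factor C = 1 - 12/(10^3 - 10) = 0.987879. Corrected H = 5.436364 / 0.987879 = 5.503067.
Step 5: Under H0, H ~ chi^2(2); p-value = 0.063830.
Step 6: alpha = 0.1. reject H0.

H = 5.5031, df = 2, p = 0.063830, reject H0.


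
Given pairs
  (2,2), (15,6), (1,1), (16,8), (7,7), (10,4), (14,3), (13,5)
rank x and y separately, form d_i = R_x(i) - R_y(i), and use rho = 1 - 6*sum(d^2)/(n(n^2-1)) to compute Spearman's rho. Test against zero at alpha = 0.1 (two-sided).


Step 1: Rank x and y separately (midranks; no ties here).
rank(x): 2->2, 15->7, 1->1, 16->8, 7->3, 10->4, 14->6, 13->5
rank(y): 2->2, 6->6, 1->1, 8->8, 7->7, 4->4, 3->3, 5->5
Step 2: d_i = R_x(i) - R_y(i); compute d_i^2.
  (2-2)^2=0, (7-6)^2=1, (1-1)^2=0, (8-8)^2=0, (3-7)^2=16, (4-4)^2=0, (6-3)^2=9, (5-5)^2=0
sum(d^2) = 26.
Step 3: rho = 1 - 6*26 / (8*(8^2 - 1)) = 1 - 156/504 = 0.690476.
Step 4: Under H0, t = rho * sqrt((n-2)/(1-rho^2)) = 2.3382 ~ t(6).
Step 5: Two-sided p-value from the t-distribution with 6 df = 0.057990.
Step 6: alpha = 0.1. reject H0.

rho = 0.6905, p = 0.057990, reject H0 at alpha = 0.1.


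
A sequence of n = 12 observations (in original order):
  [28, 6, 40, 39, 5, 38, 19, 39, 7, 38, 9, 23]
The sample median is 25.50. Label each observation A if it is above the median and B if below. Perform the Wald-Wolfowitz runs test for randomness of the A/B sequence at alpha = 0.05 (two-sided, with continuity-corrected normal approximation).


Step 1: Compute median = 25.50; label A = above, B = below.
Labels in order: ABAABABABABB  (n_A = 6, n_B = 6)
Step 2: Count runs R = 10.
Step 3: Under H0 (random ordering), E[R] = 2*n_A*n_B/(n_A+n_B) + 1 = 2*6*6/12 + 1 = 7.0000.
        Var[R] = 2*n_A*n_B*(2*n_A*n_B - n_A - n_B) / ((n_A+n_B)^2 * (n_A+n_B-1)) = 4320/1584 = 2.7273.
        SD[R] = 1.6514.
Step 4: Continuity-corrected z = (R - 0.5 - E[R]) / SD[R] = (10 - 0.5 - 7.0000) / 1.6514 = 1.5138.
Step 5: Two-sided p-value via normal approximation = 2*(1 - Phi(|z|)) = 0.130070.
Step 6: alpha = 0.05. fail to reject H0.

R = 10, z = 1.5138, p = 0.130070, fail to reject H0.


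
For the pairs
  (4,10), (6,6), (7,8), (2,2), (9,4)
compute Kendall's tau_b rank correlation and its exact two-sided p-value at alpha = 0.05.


Step 1: Enumerate the 10 unordered pairs (i,j) with i<j and classify each by sign(x_j-x_i) * sign(y_j-y_i).
  (1,2):dx=+2,dy=-4->D; (1,3):dx=+3,dy=-2->D; (1,4):dx=-2,dy=-8->C; (1,5):dx=+5,dy=-6->D
  (2,3):dx=+1,dy=+2->C; (2,4):dx=-4,dy=-4->C; (2,5):dx=+3,dy=-2->D; (3,4):dx=-5,dy=-6->C
  (3,5):dx=+2,dy=-4->D; (4,5):dx=+7,dy=+2->C
Step 2: C = 5, D = 5, total pairs = 10.
Step 3: tau = (C - D)/(n(n-1)/2) = (5 - 5)/10 = 0.000000.
Step 4: Exact two-sided p-value (enumerate n! = 120 permutations of y under H0): p = 1.000000.
Step 5: alpha = 0.05. fail to reject H0.

tau_b = 0.0000 (C=5, D=5), p = 1.000000, fail to reject H0.


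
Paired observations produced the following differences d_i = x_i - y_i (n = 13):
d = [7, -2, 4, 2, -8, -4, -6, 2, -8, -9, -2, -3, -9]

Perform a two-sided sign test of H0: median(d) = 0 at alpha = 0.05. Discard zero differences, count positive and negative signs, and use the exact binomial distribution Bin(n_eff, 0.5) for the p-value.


Step 1: Discard zero differences. Original n = 13; n_eff = number of nonzero differences = 13.
Nonzero differences (with sign): +7, -2, +4, +2, -8, -4, -6, +2, -8, -9, -2, -3, -9
Step 2: Count signs: positive = 4, negative = 9.
Step 3: Under H0: P(positive) = 0.5, so the number of positives S ~ Bin(13, 0.5).
Step 4: Two-sided exact p-value = sum of Bin(13,0.5) probabilities at or below the observed probability = 0.266846.
Step 5: alpha = 0.05. fail to reject H0.

n_eff = 13, pos = 4, neg = 9, p = 0.266846, fail to reject H0.


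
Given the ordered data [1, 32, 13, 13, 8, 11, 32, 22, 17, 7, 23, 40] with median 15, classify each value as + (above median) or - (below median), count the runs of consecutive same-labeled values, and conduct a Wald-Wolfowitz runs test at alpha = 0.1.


Step 1: Compute median = 15; label A = above, B = below.
Labels in order: BABBBBAAABAA  (n_A = 6, n_B = 6)
Step 2: Count runs R = 6.
Step 3: Under H0 (random ordering), E[R] = 2*n_A*n_B/(n_A+n_B) + 1 = 2*6*6/12 + 1 = 7.0000.
        Var[R] = 2*n_A*n_B*(2*n_A*n_B - n_A - n_B) / ((n_A+n_B)^2 * (n_A+n_B-1)) = 4320/1584 = 2.7273.
        SD[R] = 1.6514.
Step 4: Continuity-corrected z = (R + 0.5 - E[R]) / SD[R] = (6 + 0.5 - 7.0000) / 1.6514 = -0.3028.
Step 5: Two-sided p-value via normal approximation = 2*(1 - Phi(|z|)) = 0.762069.
Step 6: alpha = 0.1. fail to reject H0.

R = 6, z = -0.3028, p = 0.762069, fail to reject H0.


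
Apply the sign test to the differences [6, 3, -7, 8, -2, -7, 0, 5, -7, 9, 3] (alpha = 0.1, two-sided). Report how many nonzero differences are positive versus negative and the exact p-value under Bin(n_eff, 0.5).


Step 1: Discard zero differences. Original n = 11; n_eff = number of nonzero differences = 10.
Nonzero differences (with sign): +6, +3, -7, +8, -2, -7, +5, -7, +9, +3
Step 2: Count signs: positive = 6, negative = 4.
Step 3: Under H0: P(positive) = 0.5, so the number of positives S ~ Bin(10, 0.5).
Step 4: Two-sided exact p-value = sum of Bin(10,0.5) probabilities at or below the observed probability = 0.753906.
Step 5: alpha = 0.1. fail to reject H0.

n_eff = 10, pos = 6, neg = 4, p = 0.753906, fail to reject H0.


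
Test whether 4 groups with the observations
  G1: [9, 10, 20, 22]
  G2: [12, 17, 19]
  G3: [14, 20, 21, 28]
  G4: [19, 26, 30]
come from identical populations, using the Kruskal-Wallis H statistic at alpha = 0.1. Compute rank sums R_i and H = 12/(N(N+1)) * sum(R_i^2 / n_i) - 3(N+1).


Step 1: Combine all N = 14 observations and assign midranks.
sorted (value, group, rank): (9,G1,1), (10,G1,2), (12,G2,3), (14,G3,4), (17,G2,5), (19,G2,6.5), (19,G4,6.5), (20,G1,8.5), (20,G3,8.5), (21,G3,10), (22,G1,11), (26,G4,12), (28,G3,13), (30,G4,14)
Step 2: Sum ranks within each group.
R_1 = 22.5 (n_1 = 4)
R_2 = 14.5 (n_2 = 3)
R_3 = 35.5 (n_3 = 4)
R_4 = 32.5 (n_4 = 3)
Step 3: H = 12/(N(N+1)) * sum(R_i^2/n_i) - 3(N+1)
     = 12/(14*15) * (22.5^2/4 + 14.5^2/3 + 35.5^2/4 + 32.5^2/3) - 3*15
     = 0.057143 * 863.792 - 45
     = 4.359524.
Step 4: Ties present; correction factor C = 1 - 12/(14^3 - 14) = 0.995604. Corrected H = 4.359524 / 0.995604 = 4.378771.
Step 5: Under H0, H ~ chi^2(3); p-value = 0.223362.
Step 6: alpha = 0.1. fail to reject H0.

H = 4.3788, df = 3, p = 0.223362, fail to reject H0.


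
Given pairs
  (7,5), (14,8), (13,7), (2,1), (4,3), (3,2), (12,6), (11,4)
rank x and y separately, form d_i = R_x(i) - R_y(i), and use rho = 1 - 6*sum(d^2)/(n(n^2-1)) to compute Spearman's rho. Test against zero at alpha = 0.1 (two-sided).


Step 1: Rank x and y separately (midranks; no ties here).
rank(x): 7->4, 14->8, 13->7, 2->1, 4->3, 3->2, 12->6, 11->5
rank(y): 5->5, 8->8, 7->7, 1->1, 3->3, 2->2, 6->6, 4->4
Step 2: d_i = R_x(i) - R_y(i); compute d_i^2.
  (4-5)^2=1, (8-8)^2=0, (7-7)^2=0, (1-1)^2=0, (3-3)^2=0, (2-2)^2=0, (6-6)^2=0, (5-4)^2=1
sum(d^2) = 2.
Step 3: rho = 1 - 6*2 / (8*(8^2 - 1)) = 1 - 12/504 = 0.976190.
Step 4: Under H0, t = rho * sqrt((n-2)/(1-rho^2)) = 11.0235 ~ t(6).
Step 5: Two-sided p-value from the t-distribution with 6 df = 0.000033.
Step 6: alpha = 0.1. reject H0.

rho = 0.9762, p = 0.000033, reject H0 at alpha = 0.1.


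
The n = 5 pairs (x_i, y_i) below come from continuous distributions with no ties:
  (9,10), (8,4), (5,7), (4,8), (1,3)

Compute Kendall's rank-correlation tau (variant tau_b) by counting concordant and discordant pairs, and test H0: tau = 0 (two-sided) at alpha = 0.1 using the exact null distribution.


Step 1: Enumerate the 10 unordered pairs (i,j) with i<j and classify each by sign(x_j-x_i) * sign(y_j-y_i).
  (1,2):dx=-1,dy=-6->C; (1,3):dx=-4,dy=-3->C; (1,4):dx=-5,dy=-2->C; (1,5):dx=-8,dy=-7->C
  (2,3):dx=-3,dy=+3->D; (2,4):dx=-4,dy=+4->D; (2,5):dx=-7,dy=-1->C; (3,4):dx=-1,dy=+1->D
  (3,5):dx=-4,dy=-4->C; (4,5):dx=-3,dy=-5->C
Step 2: C = 7, D = 3, total pairs = 10.
Step 3: tau = (C - D)/(n(n-1)/2) = (7 - 3)/10 = 0.400000.
Step 4: Exact two-sided p-value (enumerate n! = 120 permutations of y under H0): p = 0.483333.
Step 5: alpha = 0.1. fail to reject H0.

tau_b = 0.4000 (C=7, D=3), p = 0.483333, fail to reject H0.


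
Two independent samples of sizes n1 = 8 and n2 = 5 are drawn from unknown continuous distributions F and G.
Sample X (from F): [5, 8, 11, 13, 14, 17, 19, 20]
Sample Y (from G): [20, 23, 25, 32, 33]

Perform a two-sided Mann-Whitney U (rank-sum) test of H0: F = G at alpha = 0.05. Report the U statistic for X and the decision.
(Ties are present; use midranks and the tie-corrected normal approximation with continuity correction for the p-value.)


Step 1: Combine and sort all 13 observations; assign midranks.
sorted (value, group): (5,X), (8,X), (11,X), (13,X), (14,X), (17,X), (19,X), (20,X), (20,Y), (23,Y), (25,Y), (32,Y), (33,Y)
ranks: 5->1, 8->2, 11->3, 13->4, 14->5, 17->6, 19->7, 20->8.5, 20->8.5, 23->10, 25->11, 32->12, 33->13
Step 2: Rank sum for X: R1 = 1 + 2 + 3 + 4 + 5 + 6 + 7 + 8.5 = 36.5.
Step 3: U_X = R1 - n1(n1+1)/2 = 36.5 - 8*9/2 = 36.5 - 36 = 0.5.
       U_Y = n1*n2 - U_X = 40 - 0.5 = 39.5.
Step 4: Ties are present, so use the tie-corrected normal approximation (with continuity correction) for the p-value.
Step 5: p-value = 0.005350; compare to alpha = 0.05. reject H0.

U_X = 0.5, p = 0.005350, reject H0 at alpha = 0.05.


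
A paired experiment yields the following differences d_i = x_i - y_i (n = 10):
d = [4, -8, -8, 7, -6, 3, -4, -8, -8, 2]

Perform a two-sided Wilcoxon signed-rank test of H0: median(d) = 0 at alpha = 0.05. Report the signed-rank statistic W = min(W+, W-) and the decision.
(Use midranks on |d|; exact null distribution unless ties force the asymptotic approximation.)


Step 1: Drop any zero differences (none here) and take |d_i|.
|d| = [4, 8, 8, 7, 6, 3, 4, 8, 8, 2]
Step 2: Midrank |d_i| (ties get averaged ranks).
ranks: |4|->3.5, |8|->8.5, |8|->8.5, |7|->6, |6|->5, |3|->2, |4|->3.5, |8|->8.5, |8|->8.5, |2|->1
Step 3: Attach original signs; sum ranks with positive sign and with negative sign.
W+ = 3.5 + 6 + 2 + 1 = 12.5
W- = 8.5 + 8.5 + 5 + 3.5 + 8.5 + 8.5 = 42.5
(Check: W+ + W- = 55 should equal n(n+1)/2 = 55.)
Step 4: Test statistic W = min(W+, W-) = 12.5.
Step 5: Ties in |d|, so use the tie-corrected normal approximation.
        E[W] = n(n+1)/4 = 10*11/4 = 27.5.
        Tie groups: |d|=4 (t=2), |d|=8 (t=4); sum(t^3 - t) = 66.
        Var[W] = n(n+1)(2n+1)/24 - sum(t^3-t)/48 = 2310/24 - 66/48 = 94.875.
        z = (W - E[W]) / sqrt(Var[W]) = (12.5 - 27.5) / 9.7404 = -1.5400.
        Two-sided p = 2*Phi(z) = 0.123565.
Step 6: alpha = 0.05. fail to reject H0.

W+ = 12.5, W- = 42.5, W = min = 12.5, p = 0.123565, fail to reject H0.


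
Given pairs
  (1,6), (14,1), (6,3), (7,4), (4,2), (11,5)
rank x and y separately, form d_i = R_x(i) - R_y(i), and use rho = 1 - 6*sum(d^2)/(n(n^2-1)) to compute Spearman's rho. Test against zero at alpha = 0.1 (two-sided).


Step 1: Rank x and y separately (midranks; no ties here).
rank(x): 1->1, 14->6, 6->3, 7->4, 4->2, 11->5
rank(y): 6->6, 1->1, 3->3, 4->4, 2->2, 5->5
Step 2: d_i = R_x(i) - R_y(i); compute d_i^2.
  (1-6)^2=25, (6-1)^2=25, (3-3)^2=0, (4-4)^2=0, (2-2)^2=0, (5-5)^2=0
sum(d^2) = 50.
Step 3: rho = 1 - 6*50 / (6*(6^2 - 1)) = 1 - 300/210 = -0.428571.
Step 4: Under H0, t = rho * sqrt((n-2)/(1-rho^2)) = -0.9487 ~ t(4).
Step 5: Two-sided p-value from the t-distribution with 4 df = 0.396501.
Step 6: alpha = 0.1. fail to reject H0.

rho = -0.4286, p = 0.396501, fail to reject H0 at alpha = 0.1.


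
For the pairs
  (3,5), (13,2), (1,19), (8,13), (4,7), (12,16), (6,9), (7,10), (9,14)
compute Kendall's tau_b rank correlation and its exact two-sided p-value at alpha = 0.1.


Step 1: Enumerate the 36 unordered pairs (i,j) with i<j and classify each by sign(x_j-x_i) * sign(y_j-y_i).
  (1,2):dx=+10,dy=-3->D; (1,3):dx=-2,dy=+14->D; (1,4):dx=+5,dy=+8->C; (1,5):dx=+1,dy=+2->C
  (1,6):dx=+9,dy=+11->C; (1,7):dx=+3,dy=+4->C; (1,8):dx=+4,dy=+5->C; (1,9):dx=+6,dy=+9->C
  (2,3):dx=-12,dy=+17->D; (2,4):dx=-5,dy=+11->D; (2,5):dx=-9,dy=+5->D; (2,6):dx=-1,dy=+14->D
  (2,7):dx=-7,dy=+7->D; (2,8):dx=-6,dy=+8->D; (2,9):dx=-4,dy=+12->D; (3,4):dx=+7,dy=-6->D
  (3,5):dx=+3,dy=-12->D; (3,6):dx=+11,dy=-3->D; (3,7):dx=+5,dy=-10->D; (3,8):dx=+6,dy=-9->D
  (3,9):dx=+8,dy=-5->D; (4,5):dx=-4,dy=-6->C; (4,6):dx=+4,dy=+3->C; (4,7):dx=-2,dy=-4->C
  (4,8):dx=-1,dy=-3->C; (4,9):dx=+1,dy=+1->C; (5,6):dx=+8,dy=+9->C; (5,7):dx=+2,dy=+2->C
  (5,8):dx=+3,dy=+3->C; (5,9):dx=+5,dy=+7->C; (6,7):dx=-6,dy=-7->C; (6,8):dx=-5,dy=-6->C
  (6,9):dx=-3,dy=-2->C; (7,8):dx=+1,dy=+1->C; (7,9):dx=+3,dy=+5->C; (8,9):dx=+2,dy=+4->C
Step 2: C = 21, D = 15, total pairs = 36.
Step 3: tau = (C - D)/(n(n-1)/2) = (21 - 15)/36 = 0.166667.
Step 4: Exact two-sided p-value (enumerate n! = 362880 permutations of y under H0): p = 0.612202.
Step 5: alpha = 0.1. fail to reject H0.

tau_b = 0.1667 (C=21, D=15), p = 0.612202, fail to reject H0.


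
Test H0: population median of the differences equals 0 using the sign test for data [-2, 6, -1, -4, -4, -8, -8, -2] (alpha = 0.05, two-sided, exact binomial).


Step 1: Discard zero differences. Original n = 8; n_eff = number of nonzero differences = 8.
Nonzero differences (with sign): -2, +6, -1, -4, -4, -8, -8, -2
Step 2: Count signs: positive = 1, negative = 7.
Step 3: Under H0: P(positive) = 0.5, so the number of positives S ~ Bin(8, 0.5).
Step 4: Two-sided exact p-value = sum of Bin(8,0.5) probabilities at or below the observed probability = 0.070312.
Step 5: alpha = 0.05. fail to reject H0.

n_eff = 8, pos = 1, neg = 7, p = 0.070312, fail to reject H0.


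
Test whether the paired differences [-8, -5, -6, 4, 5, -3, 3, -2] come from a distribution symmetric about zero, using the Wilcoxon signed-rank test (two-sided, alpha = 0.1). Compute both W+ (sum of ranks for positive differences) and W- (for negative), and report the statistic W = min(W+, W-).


Step 1: Drop any zero differences (none here) and take |d_i|.
|d| = [8, 5, 6, 4, 5, 3, 3, 2]
Step 2: Midrank |d_i| (ties get averaged ranks).
ranks: |8|->8, |5|->5.5, |6|->7, |4|->4, |5|->5.5, |3|->2.5, |3|->2.5, |2|->1
Step 3: Attach original signs; sum ranks with positive sign and with negative sign.
W+ = 4 + 5.5 + 2.5 = 12
W- = 8 + 5.5 + 7 + 2.5 + 1 = 24
(Check: W+ + W- = 36 should equal n(n+1)/2 = 36.)
Step 4: Test statistic W = min(W+, W-) = 12.
Step 5: Ties in |d|, so use the tie-corrected normal approximation.
        E[W] = n(n+1)/4 = 8*9/4 = 18.
        Tie groups: |d|=3 (t=2), |d|=5 (t=2); sum(t^3 - t) = 12.
        Var[W] = n(n+1)(2n+1)/24 - sum(t^3-t)/48 = 1224/24 - 12/48 = 50.75.
        z = (W - E[W]) / sqrt(Var[W]) = (12 - 18) / 7.1239 = -0.8422.
        Two-sided p = 2*Phi(z) = 0.399656.
Step 6: alpha = 0.1. fail to reject H0.

W+ = 12, W- = 24, W = min = 12, p = 0.399656, fail to reject H0.


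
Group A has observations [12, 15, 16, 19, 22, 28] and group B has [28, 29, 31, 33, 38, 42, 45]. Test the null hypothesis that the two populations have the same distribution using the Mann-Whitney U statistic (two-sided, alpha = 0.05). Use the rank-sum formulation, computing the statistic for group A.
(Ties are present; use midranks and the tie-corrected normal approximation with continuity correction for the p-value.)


Step 1: Combine and sort all 13 observations; assign midranks.
sorted (value, group): (12,X), (15,X), (16,X), (19,X), (22,X), (28,X), (28,Y), (29,Y), (31,Y), (33,Y), (38,Y), (42,Y), (45,Y)
ranks: 12->1, 15->2, 16->3, 19->4, 22->5, 28->6.5, 28->6.5, 29->8, 31->9, 33->10, 38->11, 42->12, 45->13
Step 2: Rank sum for X: R1 = 1 + 2 + 3 + 4 + 5 + 6.5 = 21.5.
Step 3: U_X = R1 - n1(n1+1)/2 = 21.5 - 6*7/2 = 21.5 - 21 = 0.5.
       U_Y = n1*n2 - U_X = 42 - 0.5 = 41.5.
Step 4: Ties are present, so use the tie-corrected normal approximation (with continuity correction) for the p-value.
Step 5: p-value = 0.004222; compare to alpha = 0.05. reject H0.

U_X = 0.5, p = 0.004222, reject H0 at alpha = 0.05.


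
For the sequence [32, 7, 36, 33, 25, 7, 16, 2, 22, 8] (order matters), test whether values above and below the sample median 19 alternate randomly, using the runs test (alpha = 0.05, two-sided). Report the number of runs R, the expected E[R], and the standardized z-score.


Step 1: Compute median = 19; label A = above, B = below.
Labels in order: ABAAABBBAB  (n_A = 5, n_B = 5)
Step 2: Count runs R = 6.
Step 3: Under H0 (random ordering), E[R] = 2*n_A*n_B/(n_A+n_B) + 1 = 2*5*5/10 + 1 = 6.0000.
        Var[R] = 2*n_A*n_B*(2*n_A*n_B - n_A - n_B) / ((n_A+n_B)^2 * (n_A+n_B-1)) = 2000/900 = 2.2222.
        SD[R] = 1.4907.
Step 4: R = E[R], so z = 0 with no continuity correction.
Step 5: Two-sided p-value via normal approximation = 2*(1 - Phi(|z|)) = 1.000000.
Step 6: alpha = 0.05. fail to reject H0.

R = 6, z = 0.0000, p = 1.000000, fail to reject H0.


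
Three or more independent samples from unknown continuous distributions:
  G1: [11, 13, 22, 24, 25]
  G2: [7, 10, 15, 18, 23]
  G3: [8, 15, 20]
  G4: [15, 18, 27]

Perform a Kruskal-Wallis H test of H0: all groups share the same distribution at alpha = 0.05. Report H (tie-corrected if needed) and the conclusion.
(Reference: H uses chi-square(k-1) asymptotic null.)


Step 1: Combine all N = 16 observations and assign midranks.
sorted (value, group, rank): (7,G2,1), (8,G3,2), (10,G2,3), (11,G1,4), (13,G1,5), (15,G2,7), (15,G3,7), (15,G4,7), (18,G2,9.5), (18,G4,9.5), (20,G3,11), (22,G1,12), (23,G2,13), (24,G1,14), (25,G1,15), (27,G4,16)
Step 2: Sum ranks within each group.
R_1 = 50 (n_1 = 5)
R_2 = 33.5 (n_2 = 5)
R_3 = 20 (n_3 = 3)
R_4 = 32.5 (n_4 = 3)
Step 3: H = 12/(N(N+1)) * sum(R_i^2/n_i) - 3(N+1)
     = 12/(16*17) * (50^2/5 + 33.5^2/5 + 20^2/3 + 32.5^2/3) - 3*17
     = 0.044118 * 1209.87 - 51
     = 2.376471.
Step 4: Ties present; correction factor C = 1 - 30/(16^3 - 16) = 0.992647. Corrected H = 2.376471 / 0.992647 = 2.394074.
Step 5: Under H0, H ~ chi^2(3); p-value = 0.494739.
Step 6: alpha = 0.05. fail to reject H0.

H = 2.3941, df = 3, p = 0.494739, fail to reject H0.


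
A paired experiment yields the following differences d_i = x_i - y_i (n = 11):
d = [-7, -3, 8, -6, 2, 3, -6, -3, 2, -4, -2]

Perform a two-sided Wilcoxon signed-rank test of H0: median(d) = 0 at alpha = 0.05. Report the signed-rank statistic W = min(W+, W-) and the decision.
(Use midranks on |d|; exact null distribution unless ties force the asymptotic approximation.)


Step 1: Drop any zero differences (none here) and take |d_i|.
|d| = [7, 3, 8, 6, 2, 3, 6, 3, 2, 4, 2]
Step 2: Midrank |d_i| (ties get averaged ranks).
ranks: |7|->10, |3|->5, |8|->11, |6|->8.5, |2|->2, |3|->5, |6|->8.5, |3|->5, |2|->2, |4|->7, |2|->2
Step 3: Attach original signs; sum ranks with positive sign and with negative sign.
W+ = 11 + 2 + 5 + 2 = 20
W- = 10 + 5 + 8.5 + 8.5 + 5 + 7 + 2 = 46
(Check: W+ + W- = 66 should equal n(n+1)/2 = 66.)
Step 4: Test statistic W = min(W+, W-) = 20.
Step 5: Ties in |d|, so use the tie-corrected normal approximation.
        E[W] = n(n+1)/4 = 11*12/4 = 33.
        Tie groups: |d|=2 (t=3), |d|=3 (t=3), |d|=6 (t=2); sum(t^3 - t) = 54.
        Var[W] = n(n+1)(2n+1)/24 - sum(t^3-t)/48 = 3036/24 - 54/48 = 125.375.
        z = (W - E[W]) / sqrt(Var[W]) = (20 - 33) / 11.1971 = -1.1610.
        Two-sided p = 2*Phi(z) = 0.245636.
Step 6: alpha = 0.05. fail to reject H0.

W+ = 20, W- = 46, W = min = 20, p = 0.245636, fail to reject H0.


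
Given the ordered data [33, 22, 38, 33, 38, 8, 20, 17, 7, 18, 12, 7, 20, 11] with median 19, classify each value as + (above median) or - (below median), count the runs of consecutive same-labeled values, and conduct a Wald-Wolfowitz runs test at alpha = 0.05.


Step 1: Compute median = 19; label A = above, B = below.
Labels in order: AAAAABABBBBBAB  (n_A = 7, n_B = 7)
Step 2: Count runs R = 6.
Step 3: Under H0 (random ordering), E[R] = 2*n_A*n_B/(n_A+n_B) + 1 = 2*7*7/14 + 1 = 8.0000.
        Var[R] = 2*n_A*n_B*(2*n_A*n_B - n_A - n_B) / ((n_A+n_B)^2 * (n_A+n_B-1)) = 8232/2548 = 3.2308.
        SD[R] = 1.7974.
Step 4: Continuity-corrected z = (R + 0.5 - E[R]) / SD[R] = (6 + 0.5 - 8.0000) / 1.7974 = -0.8345.
Step 5: Two-sided p-value via normal approximation = 2*(1 - Phi(|z|)) = 0.403986.
Step 6: alpha = 0.05. fail to reject H0.

R = 6, z = -0.8345, p = 0.403986, fail to reject H0.


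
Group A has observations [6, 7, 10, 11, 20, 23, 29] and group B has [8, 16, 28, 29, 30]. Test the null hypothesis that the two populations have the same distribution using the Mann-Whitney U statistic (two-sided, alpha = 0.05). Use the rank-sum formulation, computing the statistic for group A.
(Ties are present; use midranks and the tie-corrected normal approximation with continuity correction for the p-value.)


Step 1: Combine and sort all 12 observations; assign midranks.
sorted (value, group): (6,X), (7,X), (8,Y), (10,X), (11,X), (16,Y), (20,X), (23,X), (28,Y), (29,X), (29,Y), (30,Y)
ranks: 6->1, 7->2, 8->3, 10->4, 11->5, 16->6, 20->7, 23->8, 28->9, 29->10.5, 29->10.5, 30->12
Step 2: Rank sum for X: R1 = 1 + 2 + 4 + 5 + 7 + 8 + 10.5 = 37.5.
Step 3: U_X = R1 - n1(n1+1)/2 = 37.5 - 7*8/2 = 37.5 - 28 = 9.5.
       U_Y = n1*n2 - U_X = 35 - 9.5 = 25.5.
Step 4: Ties are present, so use the tie-corrected normal approximation (with continuity correction) for the p-value.
Step 5: p-value = 0.222415; compare to alpha = 0.05. fail to reject H0.

U_X = 9.5, p = 0.222415, fail to reject H0 at alpha = 0.05.


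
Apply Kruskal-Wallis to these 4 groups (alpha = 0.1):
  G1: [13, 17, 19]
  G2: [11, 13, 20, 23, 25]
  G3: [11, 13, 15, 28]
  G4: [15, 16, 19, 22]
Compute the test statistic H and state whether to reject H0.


Step 1: Combine all N = 16 observations and assign midranks.
sorted (value, group, rank): (11,G2,1.5), (11,G3,1.5), (13,G1,4), (13,G2,4), (13,G3,4), (15,G3,6.5), (15,G4,6.5), (16,G4,8), (17,G1,9), (19,G1,10.5), (19,G4,10.5), (20,G2,12), (22,G4,13), (23,G2,14), (25,G2,15), (28,G3,16)
Step 2: Sum ranks within each group.
R_1 = 23.5 (n_1 = 3)
R_2 = 46.5 (n_2 = 5)
R_3 = 28 (n_3 = 4)
R_4 = 38 (n_4 = 4)
Step 3: H = 12/(N(N+1)) * sum(R_i^2/n_i) - 3(N+1)
     = 12/(16*17) * (23.5^2/3 + 46.5^2/5 + 28^2/4 + 38^2/4) - 3*17
     = 0.044118 * 1173.53 - 51
     = 0.773529.
Step 4: Ties present; correction factor C = 1 - 42/(16^3 - 16) = 0.989706. Corrected H = 0.773529 / 0.989706 = 0.781575.
Step 5: Under H0, H ~ chi^2(3); p-value = 0.853869.
Step 6: alpha = 0.1. fail to reject H0.

H = 0.7816, df = 3, p = 0.853869, fail to reject H0.


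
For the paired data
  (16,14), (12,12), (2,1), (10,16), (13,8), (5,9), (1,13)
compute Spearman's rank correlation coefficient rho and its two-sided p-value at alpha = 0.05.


Step 1: Rank x and y separately (midranks; no ties here).
rank(x): 16->7, 12->5, 2->2, 10->4, 13->6, 5->3, 1->1
rank(y): 14->6, 12->4, 1->1, 16->7, 8->2, 9->3, 13->5
Step 2: d_i = R_x(i) - R_y(i); compute d_i^2.
  (7-6)^2=1, (5-4)^2=1, (2-1)^2=1, (4-7)^2=9, (6-2)^2=16, (3-3)^2=0, (1-5)^2=16
sum(d^2) = 44.
Step 3: rho = 1 - 6*44 / (7*(7^2 - 1)) = 1 - 264/336 = 0.214286.
Step 4: Under H0, t = rho * sqrt((n-2)/(1-rho^2)) = 0.4906 ~ t(5).
Step 5: Two-sided p-value from the t-distribution with 5 df = 0.644512.
Step 6: alpha = 0.05. fail to reject H0.

rho = 0.2143, p = 0.644512, fail to reject H0 at alpha = 0.05.
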